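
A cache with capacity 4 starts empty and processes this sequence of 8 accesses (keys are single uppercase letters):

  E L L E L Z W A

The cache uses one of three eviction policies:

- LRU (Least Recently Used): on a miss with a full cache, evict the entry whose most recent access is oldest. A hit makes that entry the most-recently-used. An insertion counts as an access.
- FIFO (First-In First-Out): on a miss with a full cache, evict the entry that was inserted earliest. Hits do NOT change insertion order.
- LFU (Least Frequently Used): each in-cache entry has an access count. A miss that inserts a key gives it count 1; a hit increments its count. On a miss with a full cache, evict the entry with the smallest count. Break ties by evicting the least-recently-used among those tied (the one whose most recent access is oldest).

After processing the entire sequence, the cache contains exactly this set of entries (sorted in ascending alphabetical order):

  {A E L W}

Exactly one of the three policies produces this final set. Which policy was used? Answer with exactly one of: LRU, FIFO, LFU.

Answer: LFU

Derivation:
Simulating under each policy and comparing final sets:
  LRU: final set = {A L W Z} -> differs
  FIFO: final set = {A L W Z} -> differs
  LFU: final set = {A E L W} -> MATCHES target
Only LFU produces the target set.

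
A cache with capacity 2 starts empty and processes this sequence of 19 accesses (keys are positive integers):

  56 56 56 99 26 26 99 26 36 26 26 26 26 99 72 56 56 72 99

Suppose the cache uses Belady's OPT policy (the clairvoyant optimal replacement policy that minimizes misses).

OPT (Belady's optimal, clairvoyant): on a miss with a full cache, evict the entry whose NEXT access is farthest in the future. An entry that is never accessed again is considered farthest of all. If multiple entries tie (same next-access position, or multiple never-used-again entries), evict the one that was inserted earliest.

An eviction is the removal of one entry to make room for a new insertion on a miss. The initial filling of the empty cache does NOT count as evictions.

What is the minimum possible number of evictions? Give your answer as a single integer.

OPT (Belady) simulation (capacity=2):
  1. access 56: MISS. Cache: [56]
  2. access 56: HIT. Next use of 56: step 3. Cache: [56]
  3. access 56: HIT. Next use of 56: step 16. Cache: [56]
  4. access 99: MISS. Cache: [56 99]
  5. access 26: MISS, evict 56 (next use: step 16). Cache: [99 26]
  6. access 26: HIT. Next use of 26: step 8. Cache: [99 26]
  7. access 99: HIT. Next use of 99: step 14. Cache: [99 26]
  8. access 26: HIT. Next use of 26: step 10. Cache: [99 26]
  9. access 36: MISS, evict 99 (next use: step 14). Cache: [26 36]
  10. access 26: HIT. Next use of 26: step 11. Cache: [26 36]
  11. access 26: HIT. Next use of 26: step 12. Cache: [26 36]
  12. access 26: HIT. Next use of 26: step 13. Cache: [26 36]
  13. access 26: HIT. Next use of 26: never. Cache: [26 36]
  14. access 99: MISS, evict 26 (next use: never). Cache: [36 99]
  15. access 72: MISS, evict 36 (next use: never). Cache: [99 72]
  16. access 56: MISS, evict 99 (next use: step 19). Cache: [72 56]
  17. access 56: HIT. Next use of 56: never. Cache: [72 56]
  18. access 72: HIT. Next use of 72: never. Cache: [72 56]
  19. access 99: MISS, evict 72 (next use: never). Cache: [56 99]
Total: 11 hits, 8 misses, 6 evictions

Answer: 6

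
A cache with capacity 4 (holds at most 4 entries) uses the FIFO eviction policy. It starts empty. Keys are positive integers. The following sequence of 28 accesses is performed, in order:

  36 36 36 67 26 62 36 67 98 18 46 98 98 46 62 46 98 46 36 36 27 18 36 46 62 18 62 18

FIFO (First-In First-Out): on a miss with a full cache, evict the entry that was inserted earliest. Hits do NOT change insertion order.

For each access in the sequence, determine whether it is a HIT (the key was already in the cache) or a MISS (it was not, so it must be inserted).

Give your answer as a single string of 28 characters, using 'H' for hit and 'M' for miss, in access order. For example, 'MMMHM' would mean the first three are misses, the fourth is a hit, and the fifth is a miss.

Answer: MHHMMMHHMMMHHHHHHHMHMHHHMMHH

Derivation:
FIFO simulation (capacity=4):
  1. access 36: MISS. Cache (old->new): [36]
  2. access 36: HIT. Cache (old->new): [36]
  3. access 36: HIT. Cache (old->new): [36]
  4. access 67: MISS. Cache (old->new): [36 67]
  5. access 26: MISS. Cache (old->new): [36 67 26]
  6. access 62: MISS. Cache (old->new): [36 67 26 62]
  7. access 36: HIT. Cache (old->new): [36 67 26 62]
  8. access 67: HIT. Cache (old->new): [36 67 26 62]
  9. access 98: MISS, evict 36. Cache (old->new): [67 26 62 98]
  10. access 18: MISS, evict 67. Cache (old->new): [26 62 98 18]
  11. access 46: MISS, evict 26. Cache (old->new): [62 98 18 46]
  12. access 98: HIT. Cache (old->new): [62 98 18 46]
  13. access 98: HIT. Cache (old->new): [62 98 18 46]
  14. access 46: HIT. Cache (old->new): [62 98 18 46]
  15. access 62: HIT. Cache (old->new): [62 98 18 46]
  16. access 46: HIT. Cache (old->new): [62 98 18 46]
  17. access 98: HIT. Cache (old->new): [62 98 18 46]
  18. access 46: HIT. Cache (old->new): [62 98 18 46]
  19. access 36: MISS, evict 62. Cache (old->new): [98 18 46 36]
  20. access 36: HIT. Cache (old->new): [98 18 46 36]
  21. access 27: MISS, evict 98. Cache (old->new): [18 46 36 27]
  22. access 18: HIT. Cache (old->new): [18 46 36 27]
  23. access 36: HIT. Cache (old->new): [18 46 36 27]
  24. access 46: HIT. Cache (old->new): [18 46 36 27]
  25. access 62: MISS, evict 18. Cache (old->new): [46 36 27 62]
  26. access 18: MISS, evict 46. Cache (old->new): [36 27 62 18]
  27. access 62: HIT. Cache (old->new): [36 27 62 18]
  28. access 18: HIT. Cache (old->new): [36 27 62 18]
Total: 17 hits, 11 misses, 7 evictions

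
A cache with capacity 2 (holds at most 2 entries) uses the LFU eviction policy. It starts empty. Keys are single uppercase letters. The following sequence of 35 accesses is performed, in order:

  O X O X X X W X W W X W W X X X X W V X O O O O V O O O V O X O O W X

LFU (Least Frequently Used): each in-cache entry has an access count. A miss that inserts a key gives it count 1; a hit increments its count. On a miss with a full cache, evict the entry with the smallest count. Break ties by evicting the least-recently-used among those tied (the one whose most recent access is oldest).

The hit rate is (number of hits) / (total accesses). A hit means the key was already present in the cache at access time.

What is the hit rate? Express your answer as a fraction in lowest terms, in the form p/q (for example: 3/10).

LFU simulation (capacity=2):
  1. access O: MISS. Cache: [O(c=1)]
  2. access X: MISS. Cache: [O(c=1) X(c=1)]
  3. access O: HIT, count now 2. Cache: [X(c=1) O(c=2)]
  4. access X: HIT, count now 2. Cache: [O(c=2) X(c=2)]
  5. access X: HIT, count now 3. Cache: [O(c=2) X(c=3)]
  6. access X: HIT, count now 4. Cache: [O(c=2) X(c=4)]
  7. access W: MISS, evict O(c=2). Cache: [W(c=1) X(c=4)]
  8. access X: HIT, count now 5. Cache: [W(c=1) X(c=5)]
  9. access W: HIT, count now 2. Cache: [W(c=2) X(c=5)]
  10. access W: HIT, count now 3. Cache: [W(c=3) X(c=5)]
  11. access X: HIT, count now 6. Cache: [W(c=3) X(c=6)]
  12. access W: HIT, count now 4. Cache: [W(c=4) X(c=6)]
  13. access W: HIT, count now 5. Cache: [W(c=5) X(c=6)]
  14. access X: HIT, count now 7. Cache: [W(c=5) X(c=7)]
  15. access X: HIT, count now 8. Cache: [W(c=5) X(c=8)]
  16. access X: HIT, count now 9. Cache: [W(c=5) X(c=9)]
  17. access X: HIT, count now 10. Cache: [W(c=5) X(c=10)]
  18. access W: HIT, count now 6. Cache: [W(c=6) X(c=10)]
  19. access V: MISS, evict W(c=6). Cache: [V(c=1) X(c=10)]
  20. access X: HIT, count now 11. Cache: [V(c=1) X(c=11)]
  21. access O: MISS, evict V(c=1). Cache: [O(c=1) X(c=11)]
  22. access O: HIT, count now 2. Cache: [O(c=2) X(c=11)]
  23. access O: HIT, count now 3. Cache: [O(c=3) X(c=11)]
  24. access O: HIT, count now 4. Cache: [O(c=4) X(c=11)]
  25. access V: MISS, evict O(c=4). Cache: [V(c=1) X(c=11)]
  26. access O: MISS, evict V(c=1). Cache: [O(c=1) X(c=11)]
  27. access O: HIT, count now 2. Cache: [O(c=2) X(c=11)]
  28. access O: HIT, count now 3. Cache: [O(c=3) X(c=11)]
  29. access V: MISS, evict O(c=3). Cache: [V(c=1) X(c=11)]
  30. access O: MISS, evict V(c=1). Cache: [O(c=1) X(c=11)]
  31. access X: HIT, count now 12. Cache: [O(c=1) X(c=12)]
  32. access O: HIT, count now 2. Cache: [O(c=2) X(c=12)]
  33. access O: HIT, count now 3. Cache: [O(c=3) X(c=12)]
  34. access W: MISS, evict O(c=3). Cache: [W(c=1) X(c=12)]
  35. access X: HIT, count now 13. Cache: [W(c=1) X(c=13)]
Total: 25 hits, 10 misses, 8 evictions

Hit rate = 25/35 = 5/7

Answer: 5/7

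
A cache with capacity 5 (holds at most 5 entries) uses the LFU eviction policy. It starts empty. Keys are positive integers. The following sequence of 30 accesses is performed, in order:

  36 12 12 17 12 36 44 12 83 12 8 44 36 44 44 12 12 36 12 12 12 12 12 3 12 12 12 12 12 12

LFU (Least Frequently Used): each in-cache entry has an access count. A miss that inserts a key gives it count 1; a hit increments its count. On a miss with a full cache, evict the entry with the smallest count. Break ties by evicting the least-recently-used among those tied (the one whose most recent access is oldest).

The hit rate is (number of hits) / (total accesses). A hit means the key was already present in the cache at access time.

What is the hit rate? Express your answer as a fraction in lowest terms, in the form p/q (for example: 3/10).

Answer: 23/30

Derivation:
LFU simulation (capacity=5):
  1. access 36: MISS. Cache: [36(c=1)]
  2. access 12: MISS. Cache: [36(c=1) 12(c=1)]
  3. access 12: HIT, count now 2. Cache: [36(c=1) 12(c=2)]
  4. access 17: MISS. Cache: [36(c=1) 17(c=1) 12(c=2)]
  5. access 12: HIT, count now 3. Cache: [36(c=1) 17(c=1) 12(c=3)]
  6. access 36: HIT, count now 2. Cache: [17(c=1) 36(c=2) 12(c=3)]
  7. access 44: MISS. Cache: [17(c=1) 44(c=1) 36(c=2) 12(c=3)]
  8. access 12: HIT, count now 4. Cache: [17(c=1) 44(c=1) 36(c=2) 12(c=4)]
  9. access 83: MISS. Cache: [17(c=1) 44(c=1) 83(c=1) 36(c=2) 12(c=4)]
  10. access 12: HIT, count now 5. Cache: [17(c=1) 44(c=1) 83(c=1) 36(c=2) 12(c=5)]
  11. access 8: MISS, evict 17(c=1). Cache: [44(c=1) 83(c=1) 8(c=1) 36(c=2) 12(c=5)]
  12. access 44: HIT, count now 2. Cache: [83(c=1) 8(c=1) 36(c=2) 44(c=2) 12(c=5)]
  13. access 36: HIT, count now 3. Cache: [83(c=1) 8(c=1) 44(c=2) 36(c=3) 12(c=5)]
  14. access 44: HIT, count now 3. Cache: [83(c=1) 8(c=1) 36(c=3) 44(c=3) 12(c=5)]
  15. access 44: HIT, count now 4. Cache: [83(c=1) 8(c=1) 36(c=3) 44(c=4) 12(c=5)]
  16. access 12: HIT, count now 6. Cache: [83(c=1) 8(c=1) 36(c=3) 44(c=4) 12(c=6)]
  17. access 12: HIT, count now 7. Cache: [83(c=1) 8(c=1) 36(c=3) 44(c=4) 12(c=7)]
  18. access 36: HIT, count now 4. Cache: [83(c=1) 8(c=1) 44(c=4) 36(c=4) 12(c=7)]
  19. access 12: HIT, count now 8. Cache: [83(c=1) 8(c=1) 44(c=4) 36(c=4) 12(c=8)]
  20. access 12: HIT, count now 9. Cache: [83(c=1) 8(c=1) 44(c=4) 36(c=4) 12(c=9)]
  21. access 12: HIT, count now 10. Cache: [83(c=1) 8(c=1) 44(c=4) 36(c=4) 12(c=10)]
  22. access 12: HIT, count now 11. Cache: [83(c=1) 8(c=1) 44(c=4) 36(c=4) 12(c=11)]
  23. access 12: HIT, count now 12. Cache: [83(c=1) 8(c=1) 44(c=4) 36(c=4) 12(c=12)]
  24. access 3: MISS, evict 83(c=1). Cache: [8(c=1) 3(c=1) 44(c=4) 36(c=4) 12(c=12)]
  25. access 12: HIT, count now 13. Cache: [8(c=1) 3(c=1) 44(c=4) 36(c=4) 12(c=13)]
  26. access 12: HIT, count now 14. Cache: [8(c=1) 3(c=1) 44(c=4) 36(c=4) 12(c=14)]
  27. access 12: HIT, count now 15. Cache: [8(c=1) 3(c=1) 44(c=4) 36(c=4) 12(c=15)]
  28. access 12: HIT, count now 16. Cache: [8(c=1) 3(c=1) 44(c=4) 36(c=4) 12(c=16)]
  29. access 12: HIT, count now 17. Cache: [8(c=1) 3(c=1) 44(c=4) 36(c=4) 12(c=17)]
  30. access 12: HIT, count now 18. Cache: [8(c=1) 3(c=1) 44(c=4) 36(c=4) 12(c=18)]
Total: 23 hits, 7 misses, 2 evictions

Hit rate = 23/30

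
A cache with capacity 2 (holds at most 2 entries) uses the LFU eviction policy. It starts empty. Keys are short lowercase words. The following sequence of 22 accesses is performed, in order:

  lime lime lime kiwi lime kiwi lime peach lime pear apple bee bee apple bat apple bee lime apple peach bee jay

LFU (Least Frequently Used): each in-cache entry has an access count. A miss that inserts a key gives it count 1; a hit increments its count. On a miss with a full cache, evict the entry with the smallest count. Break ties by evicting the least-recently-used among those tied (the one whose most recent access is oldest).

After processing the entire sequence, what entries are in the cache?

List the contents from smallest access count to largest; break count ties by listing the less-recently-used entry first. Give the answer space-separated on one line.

LFU simulation (capacity=2):
  1. access lime: MISS. Cache: [lime(c=1)]
  2. access lime: HIT, count now 2. Cache: [lime(c=2)]
  3. access lime: HIT, count now 3. Cache: [lime(c=3)]
  4. access kiwi: MISS. Cache: [kiwi(c=1) lime(c=3)]
  5. access lime: HIT, count now 4. Cache: [kiwi(c=1) lime(c=4)]
  6. access kiwi: HIT, count now 2. Cache: [kiwi(c=2) lime(c=4)]
  7. access lime: HIT, count now 5. Cache: [kiwi(c=2) lime(c=5)]
  8. access peach: MISS, evict kiwi(c=2). Cache: [peach(c=1) lime(c=5)]
  9. access lime: HIT, count now 6. Cache: [peach(c=1) lime(c=6)]
  10. access pear: MISS, evict peach(c=1). Cache: [pear(c=1) lime(c=6)]
  11. access apple: MISS, evict pear(c=1). Cache: [apple(c=1) lime(c=6)]
  12. access bee: MISS, evict apple(c=1). Cache: [bee(c=1) lime(c=6)]
  13. access bee: HIT, count now 2. Cache: [bee(c=2) lime(c=6)]
  14. access apple: MISS, evict bee(c=2). Cache: [apple(c=1) lime(c=6)]
  15. access bat: MISS, evict apple(c=1). Cache: [bat(c=1) lime(c=6)]
  16. access apple: MISS, evict bat(c=1). Cache: [apple(c=1) lime(c=6)]
  17. access bee: MISS, evict apple(c=1). Cache: [bee(c=1) lime(c=6)]
  18. access lime: HIT, count now 7. Cache: [bee(c=1) lime(c=7)]
  19. access apple: MISS, evict bee(c=1). Cache: [apple(c=1) lime(c=7)]
  20. access peach: MISS, evict apple(c=1). Cache: [peach(c=1) lime(c=7)]
  21. access bee: MISS, evict peach(c=1). Cache: [bee(c=1) lime(c=7)]
  22. access jay: MISS, evict bee(c=1). Cache: [jay(c=1) lime(c=7)]
Total: 8 hits, 14 misses, 12 evictions

Answer: jay lime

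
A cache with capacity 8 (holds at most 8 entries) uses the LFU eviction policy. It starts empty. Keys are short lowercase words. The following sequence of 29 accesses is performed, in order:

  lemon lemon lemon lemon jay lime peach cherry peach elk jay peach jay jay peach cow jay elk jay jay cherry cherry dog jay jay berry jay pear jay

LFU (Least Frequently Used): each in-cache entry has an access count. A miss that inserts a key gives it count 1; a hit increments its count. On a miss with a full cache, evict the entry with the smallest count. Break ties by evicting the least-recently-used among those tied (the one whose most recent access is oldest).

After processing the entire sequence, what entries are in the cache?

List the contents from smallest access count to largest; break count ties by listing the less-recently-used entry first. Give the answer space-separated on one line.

LFU simulation (capacity=8):
  1. access lemon: MISS. Cache: [lemon(c=1)]
  2. access lemon: HIT, count now 2. Cache: [lemon(c=2)]
  3. access lemon: HIT, count now 3. Cache: [lemon(c=3)]
  4. access lemon: HIT, count now 4. Cache: [lemon(c=4)]
  5. access jay: MISS. Cache: [jay(c=1) lemon(c=4)]
  6. access lime: MISS. Cache: [jay(c=1) lime(c=1) lemon(c=4)]
  7. access peach: MISS. Cache: [jay(c=1) lime(c=1) peach(c=1) lemon(c=4)]
  8. access cherry: MISS. Cache: [jay(c=1) lime(c=1) peach(c=1) cherry(c=1) lemon(c=4)]
  9. access peach: HIT, count now 2. Cache: [jay(c=1) lime(c=1) cherry(c=1) peach(c=2) lemon(c=4)]
  10. access elk: MISS. Cache: [jay(c=1) lime(c=1) cherry(c=1) elk(c=1) peach(c=2) lemon(c=4)]
  11. access jay: HIT, count now 2. Cache: [lime(c=1) cherry(c=1) elk(c=1) peach(c=2) jay(c=2) lemon(c=4)]
  12. access peach: HIT, count now 3. Cache: [lime(c=1) cherry(c=1) elk(c=1) jay(c=2) peach(c=3) lemon(c=4)]
  13. access jay: HIT, count now 3. Cache: [lime(c=1) cherry(c=1) elk(c=1) peach(c=3) jay(c=3) lemon(c=4)]
  14. access jay: HIT, count now 4. Cache: [lime(c=1) cherry(c=1) elk(c=1) peach(c=3) lemon(c=4) jay(c=4)]
  15. access peach: HIT, count now 4. Cache: [lime(c=1) cherry(c=1) elk(c=1) lemon(c=4) jay(c=4) peach(c=4)]
  16. access cow: MISS. Cache: [lime(c=1) cherry(c=1) elk(c=1) cow(c=1) lemon(c=4) jay(c=4) peach(c=4)]
  17. access jay: HIT, count now 5. Cache: [lime(c=1) cherry(c=1) elk(c=1) cow(c=1) lemon(c=4) peach(c=4) jay(c=5)]
  18. access elk: HIT, count now 2. Cache: [lime(c=1) cherry(c=1) cow(c=1) elk(c=2) lemon(c=4) peach(c=4) jay(c=5)]
  19. access jay: HIT, count now 6. Cache: [lime(c=1) cherry(c=1) cow(c=1) elk(c=2) lemon(c=4) peach(c=4) jay(c=6)]
  20. access jay: HIT, count now 7. Cache: [lime(c=1) cherry(c=1) cow(c=1) elk(c=2) lemon(c=4) peach(c=4) jay(c=7)]
  21. access cherry: HIT, count now 2. Cache: [lime(c=1) cow(c=1) elk(c=2) cherry(c=2) lemon(c=4) peach(c=4) jay(c=7)]
  22. access cherry: HIT, count now 3. Cache: [lime(c=1) cow(c=1) elk(c=2) cherry(c=3) lemon(c=4) peach(c=4) jay(c=7)]
  23. access dog: MISS. Cache: [lime(c=1) cow(c=1) dog(c=1) elk(c=2) cherry(c=3) lemon(c=4) peach(c=4) jay(c=7)]
  24. access jay: HIT, count now 8. Cache: [lime(c=1) cow(c=1) dog(c=1) elk(c=2) cherry(c=3) lemon(c=4) peach(c=4) jay(c=8)]
  25. access jay: HIT, count now 9. Cache: [lime(c=1) cow(c=1) dog(c=1) elk(c=2) cherry(c=3) lemon(c=4) peach(c=4) jay(c=9)]
  26. access berry: MISS, evict lime(c=1). Cache: [cow(c=1) dog(c=1) berry(c=1) elk(c=2) cherry(c=3) lemon(c=4) peach(c=4) jay(c=9)]
  27. access jay: HIT, count now 10. Cache: [cow(c=1) dog(c=1) berry(c=1) elk(c=2) cherry(c=3) lemon(c=4) peach(c=4) jay(c=10)]
  28. access pear: MISS, evict cow(c=1). Cache: [dog(c=1) berry(c=1) pear(c=1) elk(c=2) cherry(c=3) lemon(c=4) peach(c=4) jay(c=10)]
  29. access jay: HIT, count now 11. Cache: [dog(c=1) berry(c=1) pear(c=1) elk(c=2) cherry(c=3) lemon(c=4) peach(c=4) jay(c=11)]
Total: 19 hits, 10 misses, 2 evictions

Answer: dog berry pear elk cherry lemon peach jay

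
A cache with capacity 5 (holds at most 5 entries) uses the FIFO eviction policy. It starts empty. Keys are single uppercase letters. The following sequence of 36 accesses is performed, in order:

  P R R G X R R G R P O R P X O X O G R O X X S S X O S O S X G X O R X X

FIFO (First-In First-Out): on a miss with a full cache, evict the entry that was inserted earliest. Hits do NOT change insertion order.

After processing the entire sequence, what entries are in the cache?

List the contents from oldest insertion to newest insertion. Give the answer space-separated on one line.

Answer: R G X O S

Derivation:
FIFO simulation (capacity=5):
  1. access P: MISS. Cache (old->new): [P]
  2. access R: MISS. Cache (old->new): [P R]
  3. access R: HIT. Cache (old->new): [P R]
  4. access G: MISS. Cache (old->new): [P R G]
  5. access X: MISS. Cache (old->new): [P R G X]
  6. access R: HIT. Cache (old->new): [P R G X]
  7. access R: HIT. Cache (old->new): [P R G X]
  8. access G: HIT. Cache (old->new): [P R G X]
  9. access R: HIT. Cache (old->new): [P R G X]
  10. access P: HIT. Cache (old->new): [P R G X]
  11. access O: MISS. Cache (old->new): [P R G X O]
  12. access R: HIT. Cache (old->new): [P R G X O]
  13. access P: HIT. Cache (old->new): [P R G X O]
  14. access X: HIT. Cache (old->new): [P R G X O]
  15. access O: HIT. Cache (old->new): [P R G X O]
  16. access X: HIT. Cache (old->new): [P R G X O]
  17. access O: HIT. Cache (old->new): [P R G X O]
  18. access G: HIT. Cache (old->new): [P R G X O]
  19. access R: HIT. Cache (old->new): [P R G X O]
  20. access O: HIT. Cache (old->new): [P R G X O]
  21. access X: HIT. Cache (old->new): [P R G X O]
  22. access X: HIT. Cache (old->new): [P R G X O]
  23. access S: MISS, evict P. Cache (old->new): [R G X O S]
  24. access S: HIT. Cache (old->new): [R G X O S]
  25. access X: HIT. Cache (old->new): [R G X O S]
  26. access O: HIT. Cache (old->new): [R G X O S]
  27. access S: HIT. Cache (old->new): [R G X O S]
  28. access O: HIT. Cache (old->new): [R G X O S]
  29. access S: HIT. Cache (old->new): [R G X O S]
  30. access X: HIT. Cache (old->new): [R G X O S]
  31. access G: HIT. Cache (old->new): [R G X O S]
  32. access X: HIT. Cache (old->new): [R G X O S]
  33. access O: HIT. Cache (old->new): [R G X O S]
  34. access R: HIT. Cache (old->new): [R G X O S]
  35. access X: HIT. Cache (old->new): [R G X O S]
  36. access X: HIT. Cache (old->new): [R G X O S]
Total: 30 hits, 6 misses, 1 evictions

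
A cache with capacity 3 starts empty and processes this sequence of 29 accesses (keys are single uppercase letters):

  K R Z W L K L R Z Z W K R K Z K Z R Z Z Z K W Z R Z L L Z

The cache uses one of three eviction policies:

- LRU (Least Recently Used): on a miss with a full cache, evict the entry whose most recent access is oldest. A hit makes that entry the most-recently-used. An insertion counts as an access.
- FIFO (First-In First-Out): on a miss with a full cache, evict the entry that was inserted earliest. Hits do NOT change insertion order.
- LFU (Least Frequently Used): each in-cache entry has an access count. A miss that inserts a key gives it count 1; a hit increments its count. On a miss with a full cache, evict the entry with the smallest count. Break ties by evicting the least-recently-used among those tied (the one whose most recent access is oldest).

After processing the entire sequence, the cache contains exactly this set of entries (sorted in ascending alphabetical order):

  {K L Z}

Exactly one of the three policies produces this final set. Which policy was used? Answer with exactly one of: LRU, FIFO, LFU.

Answer: LFU

Derivation:
Simulating under each policy and comparing final sets:
  LRU: final set = {L R Z} -> differs
  FIFO: final set = {L W Z} -> differs
  LFU: final set = {K L Z} -> MATCHES target
Only LFU produces the target set.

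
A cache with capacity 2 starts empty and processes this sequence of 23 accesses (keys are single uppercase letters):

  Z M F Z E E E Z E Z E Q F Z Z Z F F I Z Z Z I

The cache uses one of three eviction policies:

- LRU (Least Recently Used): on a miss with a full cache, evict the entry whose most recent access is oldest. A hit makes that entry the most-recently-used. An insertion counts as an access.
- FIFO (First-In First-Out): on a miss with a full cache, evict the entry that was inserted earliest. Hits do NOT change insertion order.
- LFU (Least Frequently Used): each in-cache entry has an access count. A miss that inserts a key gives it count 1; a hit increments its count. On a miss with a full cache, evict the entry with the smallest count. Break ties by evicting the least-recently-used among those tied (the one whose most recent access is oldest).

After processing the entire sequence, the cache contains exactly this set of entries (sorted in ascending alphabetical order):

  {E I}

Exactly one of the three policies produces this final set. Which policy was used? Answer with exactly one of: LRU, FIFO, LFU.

Answer: LFU

Derivation:
Simulating under each policy and comparing final sets:
  LRU: final set = {I Z} -> differs
  FIFO: final set = {I Z} -> differs
  LFU: final set = {E I} -> MATCHES target
Only LFU produces the target set.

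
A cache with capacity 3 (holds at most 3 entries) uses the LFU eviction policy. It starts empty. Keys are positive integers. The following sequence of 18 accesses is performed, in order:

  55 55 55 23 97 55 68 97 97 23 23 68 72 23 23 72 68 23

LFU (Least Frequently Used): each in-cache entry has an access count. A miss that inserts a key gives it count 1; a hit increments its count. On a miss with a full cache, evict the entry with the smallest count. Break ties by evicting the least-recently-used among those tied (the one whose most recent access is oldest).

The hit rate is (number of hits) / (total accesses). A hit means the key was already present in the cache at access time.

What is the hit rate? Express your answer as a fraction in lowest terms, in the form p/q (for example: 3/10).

LFU simulation (capacity=3):
  1. access 55: MISS. Cache: [55(c=1)]
  2. access 55: HIT, count now 2. Cache: [55(c=2)]
  3. access 55: HIT, count now 3. Cache: [55(c=3)]
  4. access 23: MISS. Cache: [23(c=1) 55(c=3)]
  5. access 97: MISS. Cache: [23(c=1) 97(c=1) 55(c=3)]
  6. access 55: HIT, count now 4. Cache: [23(c=1) 97(c=1) 55(c=4)]
  7. access 68: MISS, evict 23(c=1). Cache: [97(c=1) 68(c=1) 55(c=4)]
  8. access 97: HIT, count now 2. Cache: [68(c=1) 97(c=2) 55(c=4)]
  9. access 97: HIT, count now 3. Cache: [68(c=1) 97(c=3) 55(c=4)]
  10. access 23: MISS, evict 68(c=1). Cache: [23(c=1) 97(c=3) 55(c=4)]
  11. access 23: HIT, count now 2. Cache: [23(c=2) 97(c=3) 55(c=4)]
  12. access 68: MISS, evict 23(c=2). Cache: [68(c=1) 97(c=3) 55(c=4)]
  13. access 72: MISS, evict 68(c=1). Cache: [72(c=1) 97(c=3) 55(c=4)]
  14. access 23: MISS, evict 72(c=1). Cache: [23(c=1) 97(c=3) 55(c=4)]
  15. access 23: HIT, count now 2. Cache: [23(c=2) 97(c=3) 55(c=4)]
  16. access 72: MISS, evict 23(c=2). Cache: [72(c=1) 97(c=3) 55(c=4)]
  17. access 68: MISS, evict 72(c=1). Cache: [68(c=1) 97(c=3) 55(c=4)]
  18. access 23: MISS, evict 68(c=1). Cache: [23(c=1) 97(c=3) 55(c=4)]
Total: 7 hits, 11 misses, 8 evictions

Hit rate = 7/18

Answer: 7/18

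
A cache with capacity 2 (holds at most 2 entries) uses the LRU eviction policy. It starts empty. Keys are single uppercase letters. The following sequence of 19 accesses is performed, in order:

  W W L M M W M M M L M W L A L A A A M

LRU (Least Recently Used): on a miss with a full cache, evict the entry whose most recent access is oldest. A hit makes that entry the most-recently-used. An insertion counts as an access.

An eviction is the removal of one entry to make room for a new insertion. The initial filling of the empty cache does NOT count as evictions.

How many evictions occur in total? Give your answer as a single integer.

Answer: 7

Derivation:
LRU simulation (capacity=2):
  1. access W: MISS. Cache (LRU->MRU): [W]
  2. access W: HIT. Cache (LRU->MRU): [W]
  3. access L: MISS. Cache (LRU->MRU): [W L]
  4. access M: MISS, evict W. Cache (LRU->MRU): [L M]
  5. access M: HIT. Cache (LRU->MRU): [L M]
  6. access W: MISS, evict L. Cache (LRU->MRU): [M W]
  7. access M: HIT. Cache (LRU->MRU): [W M]
  8. access M: HIT. Cache (LRU->MRU): [W M]
  9. access M: HIT. Cache (LRU->MRU): [W M]
  10. access L: MISS, evict W. Cache (LRU->MRU): [M L]
  11. access M: HIT. Cache (LRU->MRU): [L M]
  12. access W: MISS, evict L. Cache (LRU->MRU): [M W]
  13. access L: MISS, evict M. Cache (LRU->MRU): [W L]
  14. access A: MISS, evict W. Cache (LRU->MRU): [L A]
  15. access L: HIT. Cache (LRU->MRU): [A L]
  16. access A: HIT. Cache (LRU->MRU): [L A]
  17. access A: HIT. Cache (LRU->MRU): [L A]
  18. access A: HIT. Cache (LRU->MRU): [L A]
  19. access M: MISS, evict L. Cache (LRU->MRU): [A M]
Total: 10 hits, 9 misses, 7 evictions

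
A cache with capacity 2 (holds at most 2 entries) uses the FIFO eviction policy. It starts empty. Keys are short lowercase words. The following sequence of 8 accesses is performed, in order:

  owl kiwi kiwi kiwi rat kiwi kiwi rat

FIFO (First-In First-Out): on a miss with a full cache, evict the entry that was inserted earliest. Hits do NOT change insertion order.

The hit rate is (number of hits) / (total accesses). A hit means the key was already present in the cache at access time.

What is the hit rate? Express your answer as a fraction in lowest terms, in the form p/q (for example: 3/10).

Answer: 5/8

Derivation:
FIFO simulation (capacity=2):
  1. access owl: MISS. Cache (old->new): [owl]
  2. access kiwi: MISS. Cache (old->new): [owl kiwi]
  3. access kiwi: HIT. Cache (old->new): [owl kiwi]
  4. access kiwi: HIT. Cache (old->new): [owl kiwi]
  5. access rat: MISS, evict owl. Cache (old->new): [kiwi rat]
  6. access kiwi: HIT. Cache (old->new): [kiwi rat]
  7. access kiwi: HIT. Cache (old->new): [kiwi rat]
  8. access rat: HIT. Cache (old->new): [kiwi rat]
Total: 5 hits, 3 misses, 1 evictions

Hit rate = 5/8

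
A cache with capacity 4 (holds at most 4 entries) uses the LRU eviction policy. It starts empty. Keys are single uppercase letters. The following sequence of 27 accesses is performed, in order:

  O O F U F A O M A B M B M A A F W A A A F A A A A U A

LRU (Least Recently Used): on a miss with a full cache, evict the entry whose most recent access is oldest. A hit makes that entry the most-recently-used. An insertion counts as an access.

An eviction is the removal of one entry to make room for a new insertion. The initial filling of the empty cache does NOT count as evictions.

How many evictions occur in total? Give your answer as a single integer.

Answer: 5

Derivation:
LRU simulation (capacity=4):
  1. access O: MISS. Cache (LRU->MRU): [O]
  2. access O: HIT. Cache (LRU->MRU): [O]
  3. access F: MISS. Cache (LRU->MRU): [O F]
  4. access U: MISS. Cache (LRU->MRU): [O F U]
  5. access F: HIT. Cache (LRU->MRU): [O U F]
  6. access A: MISS. Cache (LRU->MRU): [O U F A]
  7. access O: HIT. Cache (LRU->MRU): [U F A O]
  8. access M: MISS, evict U. Cache (LRU->MRU): [F A O M]
  9. access A: HIT. Cache (LRU->MRU): [F O M A]
  10. access B: MISS, evict F. Cache (LRU->MRU): [O M A B]
  11. access M: HIT. Cache (LRU->MRU): [O A B M]
  12. access B: HIT. Cache (LRU->MRU): [O A M B]
  13. access M: HIT. Cache (LRU->MRU): [O A B M]
  14. access A: HIT. Cache (LRU->MRU): [O B M A]
  15. access A: HIT. Cache (LRU->MRU): [O B M A]
  16. access F: MISS, evict O. Cache (LRU->MRU): [B M A F]
  17. access W: MISS, evict B. Cache (LRU->MRU): [M A F W]
  18. access A: HIT. Cache (LRU->MRU): [M F W A]
  19. access A: HIT. Cache (LRU->MRU): [M F W A]
  20. access A: HIT. Cache (LRU->MRU): [M F W A]
  21. access F: HIT. Cache (LRU->MRU): [M W A F]
  22. access A: HIT. Cache (LRU->MRU): [M W F A]
  23. access A: HIT. Cache (LRU->MRU): [M W F A]
  24. access A: HIT. Cache (LRU->MRU): [M W F A]
  25. access A: HIT. Cache (LRU->MRU): [M W F A]
  26. access U: MISS, evict M. Cache (LRU->MRU): [W F A U]
  27. access A: HIT. Cache (LRU->MRU): [W F U A]
Total: 18 hits, 9 misses, 5 evictions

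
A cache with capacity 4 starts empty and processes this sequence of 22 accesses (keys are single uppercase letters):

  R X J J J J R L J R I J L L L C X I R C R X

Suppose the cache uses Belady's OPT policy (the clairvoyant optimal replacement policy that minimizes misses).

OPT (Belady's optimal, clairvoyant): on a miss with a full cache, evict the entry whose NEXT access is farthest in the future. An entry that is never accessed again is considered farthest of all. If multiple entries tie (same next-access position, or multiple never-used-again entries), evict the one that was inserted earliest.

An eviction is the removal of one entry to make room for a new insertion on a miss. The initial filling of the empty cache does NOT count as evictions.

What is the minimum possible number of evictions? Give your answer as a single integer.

OPT (Belady) simulation (capacity=4):
  1. access R: MISS. Cache: [R]
  2. access X: MISS. Cache: [R X]
  3. access J: MISS. Cache: [R X J]
  4. access J: HIT. Next use of J: step 5. Cache: [R X J]
  5. access J: HIT. Next use of J: step 6. Cache: [R X J]
  6. access J: HIT. Next use of J: step 9. Cache: [R X J]
  7. access R: HIT. Next use of R: step 10. Cache: [R X J]
  8. access L: MISS. Cache: [R X J L]
  9. access J: HIT. Next use of J: step 12. Cache: [R X J L]
  10. access R: HIT. Next use of R: step 19. Cache: [R X J L]
  11. access I: MISS, evict R (next use: step 19). Cache: [X J L I]
  12. access J: HIT. Next use of J: never. Cache: [X J L I]
  13. access L: HIT. Next use of L: step 14. Cache: [X J L I]
  14. access L: HIT. Next use of L: step 15. Cache: [X J L I]
  15. access L: HIT. Next use of L: never. Cache: [X J L I]
  16. access C: MISS, evict J (next use: never). Cache: [X L I C]
  17. access X: HIT. Next use of X: step 22. Cache: [X L I C]
  18. access I: HIT. Next use of I: never. Cache: [X L I C]
  19. access R: MISS, evict L (next use: never). Cache: [X I C R]
  20. access C: HIT. Next use of C: never. Cache: [X I C R]
  21. access R: HIT. Next use of R: never. Cache: [X I C R]
  22. access X: HIT. Next use of X: never. Cache: [X I C R]
Total: 15 hits, 7 misses, 3 evictions

Answer: 3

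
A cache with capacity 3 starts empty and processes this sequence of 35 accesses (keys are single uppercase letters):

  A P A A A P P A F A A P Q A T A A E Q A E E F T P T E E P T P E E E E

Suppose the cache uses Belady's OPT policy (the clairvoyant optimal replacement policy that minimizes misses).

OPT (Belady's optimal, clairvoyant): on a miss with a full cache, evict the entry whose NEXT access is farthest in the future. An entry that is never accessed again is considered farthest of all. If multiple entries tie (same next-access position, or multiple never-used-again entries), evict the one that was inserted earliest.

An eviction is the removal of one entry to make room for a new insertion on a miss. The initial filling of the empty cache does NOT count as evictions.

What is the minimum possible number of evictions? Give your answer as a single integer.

OPT (Belady) simulation (capacity=3):
  1. access A: MISS. Cache: [A]
  2. access P: MISS. Cache: [A P]
  3. access A: HIT. Next use of A: step 4. Cache: [A P]
  4. access A: HIT. Next use of A: step 5. Cache: [A P]
  5. access A: HIT. Next use of A: step 8. Cache: [A P]
  6. access P: HIT. Next use of P: step 7. Cache: [A P]
  7. access P: HIT. Next use of P: step 12. Cache: [A P]
  8. access A: HIT. Next use of A: step 10. Cache: [A P]
  9. access F: MISS. Cache: [A P F]
  10. access A: HIT. Next use of A: step 11. Cache: [A P F]
  11. access A: HIT. Next use of A: step 14. Cache: [A P F]
  12. access P: HIT. Next use of P: step 25. Cache: [A P F]
  13. access Q: MISS, evict P (next use: step 25). Cache: [A F Q]
  14. access A: HIT. Next use of A: step 16. Cache: [A F Q]
  15. access T: MISS, evict F (next use: step 23). Cache: [A Q T]
  16. access A: HIT. Next use of A: step 17. Cache: [A Q T]
  17. access A: HIT. Next use of A: step 20. Cache: [A Q T]
  18. access E: MISS, evict T (next use: step 24). Cache: [A Q E]
  19. access Q: HIT. Next use of Q: never. Cache: [A Q E]
  20. access A: HIT. Next use of A: never. Cache: [A Q E]
  21. access E: HIT. Next use of E: step 22. Cache: [A Q E]
  22. access E: HIT. Next use of E: step 27. Cache: [A Q E]
  23. access F: MISS, evict A (next use: never). Cache: [Q E F]
  24. access T: MISS, evict Q (next use: never). Cache: [E F T]
  25. access P: MISS, evict F (next use: never). Cache: [E T P]
  26. access T: HIT. Next use of T: step 30. Cache: [E T P]
  27. access E: HIT. Next use of E: step 28. Cache: [E T P]
  28. access E: HIT. Next use of E: step 32. Cache: [E T P]
  29. access P: HIT. Next use of P: step 31. Cache: [E T P]
  30. access T: HIT. Next use of T: never. Cache: [E T P]
  31. access P: HIT. Next use of P: never. Cache: [E T P]
  32. access E: HIT. Next use of E: step 33. Cache: [E T P]
  33. access E: HIT. Next use of E: step 34. Cache: [E T P]
  34. access E: HIT. Next use of E: step 35. Cache: [E T P]
  35. access E: HIT. Next use of E: never. Cache: [E T P]
Total: 26 hits, 9 misses, 6 evictions

Answer: 6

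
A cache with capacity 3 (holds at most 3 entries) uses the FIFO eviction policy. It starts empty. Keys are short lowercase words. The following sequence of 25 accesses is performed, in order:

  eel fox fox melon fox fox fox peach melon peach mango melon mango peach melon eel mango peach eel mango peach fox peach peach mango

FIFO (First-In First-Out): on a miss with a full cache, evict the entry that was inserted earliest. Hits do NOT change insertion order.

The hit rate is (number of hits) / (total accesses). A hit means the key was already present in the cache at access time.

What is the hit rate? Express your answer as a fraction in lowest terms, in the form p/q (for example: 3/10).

FIFO simulation (capacity=3):
  1. access eel: MISS. Cache (old->new): [eel]
  2. access fox: MISS. Cache (old->new): [eel fox]
  3. access fox: HIT. Cache (old->new): [eel fox]
  4. access melon: MISS. Cache (old->new): [eel fox melon]
  5. access fox: HIT. Cache (old->new): [eel fox melon]
  6. access fox: HIT. Cache (old->new): [eel fox melon]
  7. access fox: HIT. Cache (old->new): [eel fox melon]
  8. access peach: MISS, evict eel. Cache (old->new): [fox melon peach]
  9. access melon: HIT. Cache (old->new): [fox melon peach]
  10. access peach: HIT. Cache (old->new): [fox melon peach]
  11. access mango: MISS, evict fox. Cache (old->new): [melon peach mango]
  12. access melon: HIT. Cache (old->new): [melon peach mango]
  13. access mango: HIT. Cache (old->new): [melon peach mango]
  14. access peach: HIT. Cache (old->new): [melon peach mango]
  15. access melon: HIT. Cache (old->new): [melon peach mango]
  16. access eel: MISS, evict melon. Cache (old->new): [peach mango eel]
  17. access mango: HIT. Cache (old->new): [peach mango eel]
  18. access peach: HIT. Cache (old->new): [peach mango eel]
  19. access eel: HIT. Cache (old->new): [peach mango eel]
  20. access mango: HIT. Cache (old->new): [peach mango eel]
  21. access peach: HIT. Cache (old->new): [peach mango eel]
  22. access fox: MISS, evict peach. Cache (old->new): [mango eel fox]
  23. access peach: MISS, evict mango. Cache (old->new): [eel fox peach]
  24. access peach: HIT. Cache (old->new): [eel fox peach]
  25. access mango: MISS, evict eel. Cache (old->new): [fox peach mango]
Total: 16 hits, 9 misses, 6 evictions

Hit rate = 16/25

Answer: 16/25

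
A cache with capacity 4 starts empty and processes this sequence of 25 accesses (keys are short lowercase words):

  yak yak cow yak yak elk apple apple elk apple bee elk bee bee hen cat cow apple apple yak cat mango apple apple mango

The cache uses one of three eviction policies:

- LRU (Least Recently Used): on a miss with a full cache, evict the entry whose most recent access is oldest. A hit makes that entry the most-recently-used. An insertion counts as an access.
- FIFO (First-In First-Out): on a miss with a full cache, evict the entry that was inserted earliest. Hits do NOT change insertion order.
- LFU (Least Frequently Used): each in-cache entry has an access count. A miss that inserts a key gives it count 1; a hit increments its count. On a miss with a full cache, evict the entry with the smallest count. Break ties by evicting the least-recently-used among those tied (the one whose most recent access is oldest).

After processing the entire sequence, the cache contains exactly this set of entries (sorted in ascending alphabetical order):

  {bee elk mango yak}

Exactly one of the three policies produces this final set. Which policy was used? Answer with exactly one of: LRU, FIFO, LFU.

Answer: LFU

Derivation:
Simulating under each policy and comparing final sets:
  LRU: final set = {apple cat mango yak} -> differs
  FIFO: final set = {apple cow mango yak} -> differs
  LFU: final set = {bee elk mango yak} -> MATCHES target
Only LFU produces the target set.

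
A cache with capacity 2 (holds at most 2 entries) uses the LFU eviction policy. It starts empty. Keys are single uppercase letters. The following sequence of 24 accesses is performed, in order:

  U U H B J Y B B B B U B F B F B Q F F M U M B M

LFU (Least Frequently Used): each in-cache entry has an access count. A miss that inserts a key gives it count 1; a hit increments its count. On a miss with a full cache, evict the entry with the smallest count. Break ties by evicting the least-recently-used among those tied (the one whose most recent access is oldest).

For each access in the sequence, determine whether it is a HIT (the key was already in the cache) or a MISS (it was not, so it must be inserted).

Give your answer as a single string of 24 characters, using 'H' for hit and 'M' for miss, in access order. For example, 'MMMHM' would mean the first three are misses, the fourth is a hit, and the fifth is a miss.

LFU simulation (capacity=2):
  1. access U: MISS. Cache: [U(c=1)]
  2. access U: HIT, count now 2. Cache: [U(c=2)]
  3. access H: MISS. Cache: [H(c=1) U(c=2)]
  4. access B: MISS, evict H(c=1). Cache: [B(c=1) U(c=2)]
  5. access J: MISS, evict B(c=1). Cache: [J(c=1) U(c=2)]
  6. access Y: MISS, evict J(c=1). Cache: [Y(c=1) U(c=2)]
  7. access B: MISS, evict Y(c=1). Cache: [B(c=1) U(c=2)]
  8. access B: HIT, count now 2. Cache: [U(c=2) B(c=2)]
  9. access B: HIT, count now 3. Cache: [U(c=2) B(c=3)]
  10. access B: HIT, count now 4. Cache: [U(c=2) B(c=4)]
  11. access U: HIT, count now 3. Cache: [U(c=3) B(c=4)]
  12. access B: HIT, count now 5. Cache: [U(c=3) B(c=5)]
  13. access F: MISS, evict U(c=3). Cache: [F(c=1) B(c=5)]
  14. access B: HIT, count now 6. Cache: [F(c=1) B(c=6)]
  15. access F: HIT, count now 2. Cache: [F(c=2) B(c=6)]
  16. access B: HIT, count now 7. Cache: [F(c=2) B(c=7)]
  17. access Q: MISS, evict F(c=2). Cache: [Q(c=1) B(c=7)]
  18. access F: MISS, evict Q(c=1). Cache: [F(c=1) B(c=7)]
  19. access F: HIT, count now 2. Cache: [F(c=2) B(c=7)]
  20. access M: MISS, evict F(c=2). Cache: [M(c=1) B(c=7)]
  21. access U: MISS, evict M(c=1). Cache: [U(c=1) B(c=7)]
  22. access M: MISS, evict U(c=1). Cache: [M(c=1) B(c=7)]
  23. access B: HIT, count now 8. Cache: [M(c=1) B(c=8)]
  24. access M: HIT, count now 2. Cache: [M(c=2) B(c=8)]
Total: 12 hits, 12 misses, 10 evictions

Answer: MHMMMMMHHHHHMHHHMMHMMMHH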